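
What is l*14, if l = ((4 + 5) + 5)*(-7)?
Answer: -1372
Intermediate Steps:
l = -98 (l = (9 + 5)*(-7) = 14*(-7) = -98)
l*14 = -98*14 = -1372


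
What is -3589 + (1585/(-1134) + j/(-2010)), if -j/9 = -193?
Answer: -682142239/189945 ≈ -3591.3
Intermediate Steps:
j = 1737 (j = -9*(-193) = 1737)
-3589 + (1585/(-1134) + j/(-2010)) = -3589 + (1585/(-1134) + 1737/(-2010)) = -3589 + (1585*(-1/1134) + 1737*(-1/2010)) = -3589 + (-1585/1134 - 579/670) = -3589 - 429634/189945 = -682142239/189945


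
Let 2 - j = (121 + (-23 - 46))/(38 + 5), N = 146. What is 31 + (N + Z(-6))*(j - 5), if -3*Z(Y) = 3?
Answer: -24912/43 ≈ -579.35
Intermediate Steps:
Z(Y) = -1 (Z(Y) = -1/3*3 = -1)
j = 34/43 (j = 2 - (121 + (-23 - 46))/(38 + 5) = 2 - (121 - 69)/43 = 2 - 52/43 = 34/43 ≈ 0.79070)
31 + (N + Z(-6))*(j - 5) = 31 + (146 - 1)*(34/43 - 5) = 31 + 145*(-181/43) = 31 - 26245/43 = -24912/43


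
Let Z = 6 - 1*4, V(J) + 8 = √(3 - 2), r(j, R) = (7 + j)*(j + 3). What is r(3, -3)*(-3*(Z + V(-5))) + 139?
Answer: 1039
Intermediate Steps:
r(j, R) = (3 + j)*(7 + j) (r(j, R) = (7 + j)*(3 + j) = (3 + j)*(7 + j))
V(J) = -7 (V(J) = -8 + √(3 - 2) = -8 + √1 = -8 + 1 = -7)
Z = 2 (Z = 6 - 4 = 2)
r(3, -3)*(-3*(Z + V(-5))) + 139 = (21 + 3² + 10*3)*(-3*(2 - 7)) + 139 = (21 + 9 + 30)*(-3*(-5)) + 139 = 60*15 + 139 = 900 + 139 = 1039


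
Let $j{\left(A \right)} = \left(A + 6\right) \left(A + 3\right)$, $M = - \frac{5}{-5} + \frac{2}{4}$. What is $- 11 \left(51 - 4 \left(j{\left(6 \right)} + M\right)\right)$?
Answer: $4257$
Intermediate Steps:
$M = \frac{3}{2}$ ($M = \left(-5\right) \left(- \frac{1}{5}\right) + 2 \cdot \frac{1}{4} = 1 + \frac{1}{2} = \frac{3}{2} \approx 1.5$)
$j{\left(A \right)} = \left(3 + A\right) \left(6 + A\right)$ ($j{\left(A \right)} = \left(6 + A\right) \left(3 + A\right) = \left(3 + A\right) \left(6 + A\right)$)
$- 11 \left(51 - 4 \left(j{\left(6 \right)} + M\right)\right) = - 11 \left(51 - 4 \left(\left(18 + 6^{2} + 9 \cdot 6\right) + \frac{3}{2}\right)\right) = - 11 \left(51 - 4 \left(\left(18 + 36 + 54\right) + \frac{3}{2}\right)\right) = - 11 \left(51 - 4 \left(108 + \frac{3}{2}\right)\right) = - 11 \left(51 - 438\right) = \left(-11\right) \left(-387\right) = 4257$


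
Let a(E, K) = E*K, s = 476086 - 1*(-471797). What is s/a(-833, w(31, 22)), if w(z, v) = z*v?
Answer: -947883/568106 ≈ -1.6685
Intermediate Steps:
s = 947883 (s = 476086 + 471797 = 947883)
w(z, v) = v*z
s/a(-833, w(31, 22)) = 947883/((-18326*31)) = 947883/((-833*682)) = 947883/(-568106) = 947883*(-1/568106) = -947883/568106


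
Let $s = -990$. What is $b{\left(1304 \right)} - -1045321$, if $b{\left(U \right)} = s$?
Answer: $1044331$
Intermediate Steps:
$b{\left(U \right)} = -990$
$b{\left(1304 \right)} - -1045321 = -990 - -1045321 = -990 + 1045321 = 1044331$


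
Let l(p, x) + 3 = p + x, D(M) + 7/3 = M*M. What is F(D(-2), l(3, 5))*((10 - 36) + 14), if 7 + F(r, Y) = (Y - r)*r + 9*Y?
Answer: -1568/3 ≈ -522.67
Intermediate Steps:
D(M) = -7/3 + M² (D(M) = -7/3 + M*M = -7/3 + M²)
l(p, x) = -3 + p + x (l(p, x) = -3 + (p + x) = -3 + p + x)
F(r, Y) = -7 + 9*Y + r*(Y - r) (F(r, Y) = -7 + ((Y - r)*r + 9*Y) = -7 + (r*(Y - r) + 9*Y) = -7 + (9*Y + r*(Y - r)) = -7 + 9*Y + r*(Y - r))
F(D(-2), l(3, 5))*((10 - 36) + 14) = (-7 - (-7/3 + (-2)²)² + 9*(-3 + 3 + 5) + (-3 + 3 + 5)*(-7/3 + (-2)²))*((10 - 36) + 14) = (-7 - (-7/3 + 4)² + 9*5 + 5*(-7/3 + 4))*(-26 + 14) = (-7 - (5/3)² + 45 + 5*(5/3))*(-12) = (-7 - 1*25/9 + 45 + 25/3)*(-12) = (-7 - 25/9 + 45 + 25/3)*(-12) = (392/9)*(-12) = -1568/3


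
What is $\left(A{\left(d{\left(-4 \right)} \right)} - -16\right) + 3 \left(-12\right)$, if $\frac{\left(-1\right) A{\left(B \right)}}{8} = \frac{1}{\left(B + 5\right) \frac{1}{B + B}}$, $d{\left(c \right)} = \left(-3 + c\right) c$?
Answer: $- \frac{1108}{33} \approx -33.576$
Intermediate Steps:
$d{\left(c \right)} = c \left(-3 + c\right)$
$A{\left(B \right)} = - \frac{16 B}{5 + B}$ ($A{\left(B \right)} = - \frac{8}{\left(B + 5\right) \frac{1}{B + B}} = - \frac{8}{\left(5 + B\right) \frac{1}{2 B}} = - \frac{8}{\frac{1}{2} \frac{1}{B} \left(5 + B\right)} = - 8 \frac{2 B}{5 + B} = - \frac{16 B}{5 + B}$)
$\left(A{\left(d{\left(-4 \right)} \right)} - -16\right) + 3 \left(-12\right) = \left(- \frac{16 \left(- 4 \left(-3 - 4\right)\right)}{5 - 4 \left(-3 - 4\right)} - -16\right) + 3 \left(-12\right) = \left(- \frac{16 \left(\left(-4\right) \left(-7\right)\right)}{5 - -28} + 16\right) - 36 = \left(\left(-16\right) 28 \frac{1}{5 + 28} + 16\right) - 36 = \left(\left(-16\right) 28 \cdot \frac{1}{33} + 16\right) - 36 = \left(- \frac{448}{33} + 16\right) - 36 = \frac{80}{33} - 36 = - \frac{1108}{33}$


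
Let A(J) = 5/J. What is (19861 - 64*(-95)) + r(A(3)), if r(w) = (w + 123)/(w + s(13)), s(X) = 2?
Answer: 25975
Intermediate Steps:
r(w) = (123 + w)/(2 + w) (r(w) = (w + 123)/(w + 2) = (123 + w)/(2 + w))
(19861 - 64*(-95)) + r(A(3)) = (19861 - 64*(-95)) + (123 + 5/3)/(2 + 5/3) = (19861 + 6080) + (123 + 5*(⅓))/(2 + 5*(⅓)) = 25941 + (123 + 5/3)/(2 + 5/3) = 25941 + (374/3)/(11/3) = 25941 + (3/11)*(374/3) = 25941 + 34 = 25975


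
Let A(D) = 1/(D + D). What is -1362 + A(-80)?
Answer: -217921/160 ≈ -1362.0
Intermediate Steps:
A(D) = 1/(2*D)
-1362 + A(-80) = -1362 + (½)/(-80) = -1362 + (½)*(-1/80) = -1362 - 1/160 = -217921/160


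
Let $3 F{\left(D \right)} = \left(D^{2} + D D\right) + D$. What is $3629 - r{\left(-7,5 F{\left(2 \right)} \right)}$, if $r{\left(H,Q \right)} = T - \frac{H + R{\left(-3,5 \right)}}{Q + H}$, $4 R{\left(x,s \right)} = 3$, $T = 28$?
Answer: $\frac{417641}{116} \approx 3600.4$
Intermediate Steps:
$R{\left(x,s \right)} = \frac{3}{4}$ ($R{\left(x,s \right)} = \frac{1}{4} \cdot 3 = \frac{3}{4}$)
$F{\left(D \right)} = \frac{D}{3} + \frac{2 D^{2}}{3}$ ($F{\left(D \right)} = \frac{\left(D^{2} + D D\right) + D}{3} = \frac{\left(D^{2} + D^{2}\right) + D}{3} = \frac{2 D^{2} + D}{3} = \frac{D + 2 D^{2}}{3} = \frac{D}{3} + \frac{2 D^{2}}{3}$)
$r{\left(H,Q \right)} = 28 - \frac{\frac{3}{4} + H}{H + Q}$ ($r{\left(H,Q \right)} = 28 - \frac{H + \frac{3}{4}}{Q + H} = 28 - \frac{\frac{3}{4} + H}{H + Q}$)
$3629 - r{\left(-7,5 F{\left(2 \right)} \right)} = 3629 - \frac{- \frac{3}{4} + 27 \left(-7\right) + 28 \cdot 5 \cdot \frac{1}{3} \cdot 2 \left(1 + 2 \cdot 2\right)}{-7 + 5 \cdot \frac{1}{3} \cdot 2 \left(1 + 2 \cdot 2\right)} = 3629 - \frac{- \frac{3}{4} - 189 + 28 \cdot 5 \cdot \frac{1}{3} \cdot 2 \left(1 + 4\right)}{-7 + 5 \cdot \frac{1}{3} \cdot 2 \left(1 + 4\right)} = 3629 - \frac{- \frac{3}{4} - 189 + 28 \cdot 5 \cdot \frac{1}{3} \cdot 2 \cdot 5}{-7 + 5 \cdot \frac{1}{3} \cdot 2 \cdot 5} = 3629 - \frac{- \frac{3}{4} - 189 + 28 \cdot 5 \cdot \frac{10}{3}}{-7 + 5 \cdot \frac{10}{3}} = 3629 - \frac{- \frac{3}{4} - 189 + 28 \cdot \frac{50}{3}}{-7 + \frac{50}{3}} = 3629 - \frac{- \frac{3}{4} - 189 + \frac{1400}{3}}{\frac{29}{3}} = 3629 - \frac{3}{29} \cdot \frac{3323}{12} = 3629 - \frac{3323}{116} = \frac{417641}{116}$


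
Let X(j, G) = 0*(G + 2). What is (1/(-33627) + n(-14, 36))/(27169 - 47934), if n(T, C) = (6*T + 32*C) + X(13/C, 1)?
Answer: -7182727/139652931 ≈ -0.051433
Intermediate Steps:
X(j, G) = 0 (X(j, G) = 0*(2 + G) = 0)
n(T, C) = 6*T + 32*C (n(T, C) = (6*T + 32*C) + 0 = 6*T + 32*C)
(1/(-33627) + n(-14, 36))/(27169 - 47934) = (1/(-33627) + (6*(-14) + 32*36))/(27169 - 47934) = (-1/33627 + (-84 + 1152))/(-20765) = (-1/33627 + 1068)*(-1/20765) = (35913635/33627)*(-1/20765) = -7182727/139652931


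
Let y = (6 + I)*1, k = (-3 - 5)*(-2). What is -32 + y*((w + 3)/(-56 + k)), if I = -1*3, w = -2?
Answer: -1283/40 ≈ -32.075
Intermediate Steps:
I = -3
k = 16 (k = -8*(-2) = 16)
y = 3 (y = (6 - 3)*1 = 3*1 = 3)
-32 + y*((w + 3)/(-56 + k)) = -32 + 3*((-2 + 3)/(-56 + 16)) = -32 + 3*(1/(-40)) = -32 + 3*(1*(-1/40)) = -32 + 3*(-1/40) = -32 - 3/40 = -1283/40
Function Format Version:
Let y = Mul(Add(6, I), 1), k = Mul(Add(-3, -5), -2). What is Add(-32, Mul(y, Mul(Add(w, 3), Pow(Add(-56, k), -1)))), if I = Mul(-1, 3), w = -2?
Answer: Rational(-1283, 40) ≈ -32.075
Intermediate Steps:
I = -3
k = 16 (k = Mul(-8, -2) = 16)
y = 3 (y = Mul(Add(6, -3), 1) = Mul(3, 1) = 3)
Add(-32, Mul(y, Mul(Add(w, 3), Pow(Add(-56, k), -1)))) = Add(-32, Mul(3, Mul(Add(-2, 3), Pow(Add(-56, 16), -1)))) = Add(-32, Mul(3, Mul(1, Pow(-40, -1)))) = Add(-32, Mul(3, Mul(1, Rational(-1, 40)))) = Add(-32, Mul(3, Rational(-1, 40))) = Add(-32, Rational(-3, 40)) = Rational(-1283, 40)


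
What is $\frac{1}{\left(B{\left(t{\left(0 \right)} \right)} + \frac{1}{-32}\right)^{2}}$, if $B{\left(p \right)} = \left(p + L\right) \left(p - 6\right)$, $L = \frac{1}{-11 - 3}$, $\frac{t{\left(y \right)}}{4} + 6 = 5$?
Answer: $\frac{50176}{83046769} \approx 0.00060419$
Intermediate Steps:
$t{\left(y \right)} = -4$ ($t{\left(y \right)} = -24 + 4 \cdot 5 = -24 + 20 = -4$)
$L = - \frac{1}{14}$ ($L = \frac{1}{-14} = - \frac{1}{14} \approx -0.071429$)
$B{\left(p \right)} = \left(-6 + p\right) \left(- \frac{1}{14} + p\right)$ ($B{\left(p \right)} = \left(p - \frac{1}{14}\right) \left(p - 6\right) = \left(- \frac{1}{14} + p\right) \left(-6 + p\right) = \left(-6 + p\right) \left(- \frac{1}{14} + p\right)$)
$\frac{1}{\left(B{\left(t{\left(0 \right)} \right)} + \frac{1}{-32}\right)^{2}} = \frac{1}{\left(\left(\frac{3}{7} + \left(-4\right)^{2} - - \frac{170}{7}\right) + \frac{1}{-32}\right)^{2}} = \frac{1}{\left(\left(\frac{3}{7} + 16 + \frac{170}{7}\right) - \frac{1}{32}\right)^{2}} = \frac{1}{\left(\frac{285}{7} - \frac{1}{32}\right)^{2}} = \frac{1}{\left(\frac{9113}{224}\right)^{2}} = \frac{1}{\frac{83046769}{50176}} = \frac{50176}{83046769}$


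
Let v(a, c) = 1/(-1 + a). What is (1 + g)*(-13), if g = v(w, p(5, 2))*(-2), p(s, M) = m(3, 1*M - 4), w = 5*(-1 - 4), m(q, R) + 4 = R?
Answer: -14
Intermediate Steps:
m(q, R) = -4 + R
w = -25 (w = 5*(-5) = -25)
p(s, M) = -8 + M (p(s, M) = -4 + (1*M - 4) = -4 + (M - 4) = -4 + (-4 + M) = -8 + M)
g = 1/13 (g = -2/(-1 - 25) = -2/(-26) = -1/26*(-2) = 1/13 ≈ 0.076923)
(1 + g)*(-13) = (1 + 1/13)*(-13) = (14/13)*(-13) = -14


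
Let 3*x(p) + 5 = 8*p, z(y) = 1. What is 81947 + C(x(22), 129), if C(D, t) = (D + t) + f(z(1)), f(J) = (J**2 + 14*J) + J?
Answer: 82149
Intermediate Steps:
f(J) = J**2 + 15*J
x(p) = -5/3 + 8*p/3 (x(p) = -5/3 + (8*p)/3 = -5/3 + 8*p/3)
C(D, t) = 16 + D + t (C(D, t) = (D + t) + 1*(15 + 1) = (D + t) + 1*16 = (D + t) + 16 = 16 + D + t)
81947 + C(x(22), 129) = 81947 + (16 + (-5/3 + (8/3)*22) + 129) = 81947 + (16 + (-5/3 + 176/3) + 129) = 81947 + (16 + 57 + 129) = 81947 + 202 = 82149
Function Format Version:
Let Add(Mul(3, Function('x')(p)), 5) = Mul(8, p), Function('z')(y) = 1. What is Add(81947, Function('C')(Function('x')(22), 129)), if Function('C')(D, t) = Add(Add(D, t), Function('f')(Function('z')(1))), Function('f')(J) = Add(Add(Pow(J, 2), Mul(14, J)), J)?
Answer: 82149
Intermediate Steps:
Function('f')(J) = Add(Pow(J, 2), Mul(15, J))
Function('x')(p) = Add(Rational(-5, 3), Mul(Rational(8, 3), p)) (Function('x')(p) = Add(Rational(-5, 3), Mul(Rational(1, 3), Mul(8, p))) = Add(Rational(-5, 3), Mul(Rational(8, 3), p)))
Function('C')(D, t) = Add(16, D, t) (Function('C')(D, t) = Add(Add(D, t), Mul(1, Add(15, 1))) = Add(Add(D, t), Mul(1, 16)) = Add(Add(D, t), 16) = Add(16, D, t))
Add(81947, Function('C')(Function('x')(22), 129)) = Add(81947, Add(16, Add(Rational(-5, 3), Mul(Rational(8, 3), 22)), 129)) = Add(81947, Add(16, Add(Rational(-5, 3), Rational(176, 3)), 129)) = Add(81947, Add(16, 57, 129)) = Add(81947, 202) = 82149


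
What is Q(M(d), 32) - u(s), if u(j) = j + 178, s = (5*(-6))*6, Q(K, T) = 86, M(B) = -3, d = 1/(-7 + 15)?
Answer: 88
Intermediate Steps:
d = ⅛ (d = 1/8 = ⅛ ≈ 0.12500)
s = -180 (s = -30*6 = -180)
u(j) = 178 + j
Q(M(d), 32) - u(s) = 86 - (178 - 180) = 86 - 1*(-2) = 86 + 2 = 88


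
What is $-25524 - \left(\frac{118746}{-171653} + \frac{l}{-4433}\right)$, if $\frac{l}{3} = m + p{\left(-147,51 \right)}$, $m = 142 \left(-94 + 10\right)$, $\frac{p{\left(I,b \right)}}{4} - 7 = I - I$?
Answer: $- \frac{19427776716558}{760937749} \approx -25531.0$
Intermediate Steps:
$p{\left(I,b \right)} = 28$ ($p{\left(I,b \right)} = 28 + 4 \left(I - I\right) = 28 + 4 \cdot 0 = 28 + 0 = 28$)
$m = -11928$ ($m = 142 \left(-84\right) = -11928$)
$l = -35700$ ($l = 3 \left(-11928 + 28\right) = 3 \left(-11900\right) = -35700$)
$-25524 - \left(\frac{118746}{-171653} + \frac{l}{-4433}\right) = -25524 - \left(\frac{118746}{-171653} - \frac{35700}{-4433}\right) = -25524 - \left(118746 \left(- \frac{1}{171653}\right) - - \frac{35700}{4433}\right) = -25524 - \left(- \frac{118746}{171653} + \frac{35700}{4433}\right) = -25524 - \frac{5601611082}{760937749} = - \frac{19427776716558}{760937749}$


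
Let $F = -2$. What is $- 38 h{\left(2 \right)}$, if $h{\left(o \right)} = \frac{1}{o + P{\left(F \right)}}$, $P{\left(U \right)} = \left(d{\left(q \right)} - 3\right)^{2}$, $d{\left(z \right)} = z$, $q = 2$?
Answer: $- \frac{38}{3} \approx -12.667$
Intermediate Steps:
$P{\left(U \right)} = 1$ ($P{\left(U \right)} = \left(2 - 3\right)^{2} = \left(-1\right)^{2} = 1$)
$h{\left(o \right)} = \frac{1}{1 + o}$ ($h{\left(o \right)} = \frac{1}{o + 1} = \frac{1}{1 + o}$)
$- 38 h{\left(2 \right)} = - \frac{38}{1 + 2} = - \frac{38}{3}$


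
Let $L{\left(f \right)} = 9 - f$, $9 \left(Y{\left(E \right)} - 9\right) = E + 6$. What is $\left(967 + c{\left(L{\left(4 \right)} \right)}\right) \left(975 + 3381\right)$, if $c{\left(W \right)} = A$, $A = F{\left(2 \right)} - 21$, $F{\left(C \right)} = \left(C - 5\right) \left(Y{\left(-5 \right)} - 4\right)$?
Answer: $4053984$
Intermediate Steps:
$Y{\left(E \right)} = \frac{29}{3} + \frac{E}{9}$ ($Y{\left(E \right)} = 9 + \frac{E + 6}{9} = 9 + \frac{6 + E}{9} = 9 + \left(\frac{2}{3} + \frac{E}{9}\right) = \frac{29}{3} + \frac{E}{9}$)
$F{\left(C \right)} = - \frac{230}{9} + \frac{46 C}{9}$ ($F{\left(C \right)} = \left(C - 5\right) \left(\left(\frac{29}{3} + \frac{1}{9} \left(-5\right)\right) - 4\right) = \left(-5 + C\right) \left(\left(\frac{29}{3} - \frac{5}{9}\right) - 4\right) = \left(-5 + C\right) \left(\frac{82}{9} - 4\right) = \left(-5 + C\right) \frac{46}{9} = - \frac{230}{9} + \frac{46 C}{9}$)
$A = - \frac{109}{3}$ ($A = \left(- \frac{230}{9} + \frac{46}{9} \cdot 2\right) - 21 = \left(- \frac{230}{9} + \frac{92}{9}\right) - 21 = - \frac{46}{3} - 21 = - \frac{109}{3} \approx -36.333$)
$c{\left(W \right)} = - \frac{109}{3}$
$\left(967 + c{\left(L{\left(4 \right)} \right)}\right) \left(975 + 3381\right) = \left(967 - \frac{109}{3}\right) \left(975 + 3381\right) = \frac{2792}{3} \cdot 4356 = 4053984$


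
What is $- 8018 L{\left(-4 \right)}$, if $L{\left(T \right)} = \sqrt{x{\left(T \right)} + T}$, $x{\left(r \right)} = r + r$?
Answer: $- 16036 i \sqrt{3} \approx - 27775.0 i$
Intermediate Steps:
$x{\left(r \right)} = 2 r$
$L{\left(T \right)} = \sqrt{3} \sqrt{T}$ ($L{\left(T \right)} = \sqrt{2 T + T} = \sqrt{3 T} = \sqrt{3} \sqrt{T}$)
$- 8018 L{\left(-4 \right)} = - 8018 \sqrt{3} \sqrt{-4} = - 8018 \sqrt{3} \cdot 2 i = - 8018 \cdot 2 i \sqrt{3} = - 16036 i \sqrt{3}$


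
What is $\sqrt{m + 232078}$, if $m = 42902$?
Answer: $2 \sqrt{68745} \approx 524.39$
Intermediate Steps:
$\sqrt{m + 232078} = \sqrt{42902 + 232078} = \sqrt{274980} = 2 \sqrt{68745}$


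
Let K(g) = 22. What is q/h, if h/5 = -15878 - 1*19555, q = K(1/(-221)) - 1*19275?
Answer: 19253/177165 ≈ 0.10867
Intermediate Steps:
q = -19253 (q = 22 - 1*19275 = 22 - 19275 = -19253)
h = -177165 (h = 5*(-15878 - 1*19555) = 5*(-15878 - 19555) = 5*(-35433) = -177165)
q/h = -19253/(-177165) = -19253*(-1/177165) = 19253/177165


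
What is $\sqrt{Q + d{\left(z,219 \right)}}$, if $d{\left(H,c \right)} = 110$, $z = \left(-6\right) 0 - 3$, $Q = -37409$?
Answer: $i \sqrt{37299} \approx 193.13 i$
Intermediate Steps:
$z = -3$ ($z = 0 - 3 = -3$)
$\sqrt{Q + d{\left(z,219 \right)}} = \sqrt{-37409 + 110} = \sqrt{-37299} = i \sqrt{37299}$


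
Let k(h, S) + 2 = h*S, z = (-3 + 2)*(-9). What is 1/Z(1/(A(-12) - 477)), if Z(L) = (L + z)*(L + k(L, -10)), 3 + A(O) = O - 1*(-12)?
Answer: -76800/1369123 ≈ -0.056094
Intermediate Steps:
A(O) = 9 + O (A(O) = -3 + (O - 1*(-12)) = -3 + (O + 12) = -3 + (12 + O) = 9 + O)
z = 9 (z = -1*(-9) = 9)
k(h, S) = -2 + S*h (k(h, S) = -2 + h*S = -2 + S*h)
Z(L) = (-2 - 9*L)*(9 + L) (Z(L) = (L + 9)*(L + (-2 - 10*L)) = (9 + L)*(-2 - 9*L) = (-2 - 9*L)*(9 + L))
1/Z(1/(A(-12) - 477)) = 1/(-18 - 83/((9 - 12) - 477) - 9/((9 - 12) - 477)²) = 1/(-18 - 83/(-3 - 477) - 9/(-3 - 477)²) = 1/(-18 - 83/(-480) - 9*(1/(-480))²) = 1/(-18 - 83*(-1/480) - 9*(-1/480)²) = 1/(-18 + 83/480 - 9*1/230400) = 1/(-18 + 83/480 - 1/25600) = 1/(-1369123/76800) = -76800/1369123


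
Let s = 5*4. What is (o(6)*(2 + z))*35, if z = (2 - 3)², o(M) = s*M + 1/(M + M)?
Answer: 50435/4 ≈ 12609.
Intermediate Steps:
s = 20
o(M) = 1/(2*M) + 20*M (o(M) = 20*M + 1/(M + M) = 20*M + 1/(2*M) = 1/(2*M) + 20*M)
z = 1 (z = (-1)² = 1)
(o(6)*(2 + z))*35 = (((½)/6 + 20*6)*(2 + 1))*35 = (((½)*(⅙) + 120)*3)*35 = ((1/12 + 120)*3)*35 = ((1441/12)*3)*35 = (1441/4)*35 = 50435/4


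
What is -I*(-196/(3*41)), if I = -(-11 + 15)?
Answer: -784/123 ≈ -6.3740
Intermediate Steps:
I = -4 (I = -1*4 = -4)
-I*(-196/(3*41)) = -(-4)*(-196/(3*41)) = -(-4)*(-196/123) = -(-4)*(-196*1/123) = -(-4)*(-196)/123 = -1*784/123 = -784/123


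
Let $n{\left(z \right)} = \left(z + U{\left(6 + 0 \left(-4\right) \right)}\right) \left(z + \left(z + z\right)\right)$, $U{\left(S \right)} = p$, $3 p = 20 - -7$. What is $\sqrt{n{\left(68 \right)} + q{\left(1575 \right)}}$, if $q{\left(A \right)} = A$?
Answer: $\sqrt{17283} \approx 131.46$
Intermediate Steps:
$p = 9$ ($p = \frac{20 - -7}{3} = \frac{20 + 7}{3} = \frac{1}{3} \cdot 27 = 9$)
$U{\left(S \right)} = 9$
$n{\left(z \right)} = 3 z \left(9 + z\right)$ ($n{\left(z \right)} = \left(z + 9\right) \left(z + \left(z + z\right)\right) = \left(9 + z\right) \left(z + 2 z\right) = \left(9 + z\right) 3 z = 3 z \left(9 + z\right)$)
$\sqrt{n{\left(68 \right)} + q{\left(1575 \right)}} = \sqrt{3 \cdot 68 \left(9 + 68\right) + 1575} = \sqrt{3 \cdot 68 \cdot 77 + 1575} = \sqrt{15708 + 1575} = \sqrt{17283}$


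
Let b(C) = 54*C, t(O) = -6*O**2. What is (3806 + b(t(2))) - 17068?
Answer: -14558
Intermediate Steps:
(3806 + b(t(2))) - 17068 = (3806 + 54*(-6*2**2)) - 17068 = (3806 + 54*(-6*4)) - 17068 = (3806 + 54*(-24)) - 17068 = (3806 - 1296) - 17068 = 2510 - 17068 = -14558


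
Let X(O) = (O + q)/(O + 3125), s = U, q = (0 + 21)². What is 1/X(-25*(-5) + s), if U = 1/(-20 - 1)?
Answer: 68249/11885 ≈ 5.7424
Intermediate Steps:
q = 441 (q = 21² = 441)
U = -1/21 (U = 1/(-21) = -1/21 ≈ -0.047619)
s = -1/21 ≈ -0.047619
X(O) = (441 + O)/(3125 + O) (X(O) = (O + 441)/(O + 3125) = (441 + O)/(3125 + O))
1/X(-25*(-5) + s) = 1/((441 + (-25*(-5) - 1/21))/(3125 + (-25*(-5) - 1/21))) = 1/((441 + (125 - 1/21))/(3125 + (125 - 1/21))) = 1/((441 + 2624/21)/(3125 + 2624/21)) = 1/((11885/21)/(68249/21)) = 1/((21/68249)*(11885/21)) = 1/(11885/68249) = 68249/11885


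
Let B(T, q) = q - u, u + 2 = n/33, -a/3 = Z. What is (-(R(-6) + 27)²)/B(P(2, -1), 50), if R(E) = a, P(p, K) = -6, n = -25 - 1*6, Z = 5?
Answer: -4752/1747 ≈ -2.7201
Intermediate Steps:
n = -31 (n = -25 - 6 = -31)
a = -15 (a = -3*5 = -15)
R(E) = -15
u = -97/33 (u = -2 - 31/33 = -97/33 ≈ -2.9394)
B(T, q) = 97/33 + q (B(T, q) = q - 1*(-97/33) = q + 97/33 = 97/33 + q)
(-(R(-6) + 27)²)/B(P(2, -1), 50) = (-(-15 + 27)²)/(97/33 + 50) = (-1*12²)/(1747/33) = -1*144*(33/1747) = -144*33/1747 = -4752/1747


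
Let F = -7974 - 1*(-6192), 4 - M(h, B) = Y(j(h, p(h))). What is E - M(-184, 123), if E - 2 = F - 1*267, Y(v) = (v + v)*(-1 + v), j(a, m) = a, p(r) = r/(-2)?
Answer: 66029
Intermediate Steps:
p(r) = -r/2 (p(r) = r*(-½) = -r/2)
Y(v) = 2*v*(-1 + v) (Y(v) = (2*v)*(-1 + v) = 2*v*(-1 + v))
M(h, B) = 4 - 2*h*(-1 + h)
F = -1782 (F = -7974 + 6192 = -1782)
E = -2047 (E = 2 + (-1782 - 1*267) = 2 + (-1782 - 267) = 2 - 2049 = -2047)
E - M(-184, 123) = -2047 - (4 - 2*(-184)*(-1 - 184)) = -2047 - (4 - 2*(-184)*(-185)) = -2047 - (4 - 68080) = -2047 - 1*(-68076) = -2047 + 68076 = 66029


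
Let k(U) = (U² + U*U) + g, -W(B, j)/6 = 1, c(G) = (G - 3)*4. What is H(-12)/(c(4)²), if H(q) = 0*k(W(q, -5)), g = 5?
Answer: 0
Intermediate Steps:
c(G) = -12 + 4*G (c(G) = (-3 + G)*4 = -12 + 4*G)
W(B, j) = -6 (W(B, j) = -6*1 = -6)
k(U) = 5 + 2*U² (k(U) = (U² + U*U) + 5 = (U² + U²) + 5 = 2*U² + 5 = 5 + 2*U²)
H(q) = 0 (H(q) = 0*(5 + 2*(-6)²) = 0*(5 + 2*36) = 0*(5 + 72) = 0*77 = 0)
H(-12)/(c(4)²) = 0/((-12 + 4*4)²) = 0/((-12 + 16)²) = 0/(4²) = 0/16 = 0*(1/16) = 0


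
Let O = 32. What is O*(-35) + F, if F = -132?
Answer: -1252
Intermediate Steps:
O*(-35) + F = 32*(-35) - 132 = -1120 - 132 = -1252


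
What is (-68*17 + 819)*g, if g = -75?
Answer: 25275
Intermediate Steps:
(-68*17 + 819)*g = (-68*17 + 819)*(-75) = (-1156 + 819)*(-75) = -337*(-75) = 25275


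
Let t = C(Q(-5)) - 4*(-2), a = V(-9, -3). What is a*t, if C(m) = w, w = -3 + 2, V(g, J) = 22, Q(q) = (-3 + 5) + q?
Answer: 154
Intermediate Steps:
Q(q) = 2 + q
a = 22
w = -1
C(m) = -1
t = 7 (t = -1 - 4*(-2) = -1 + 8 = 7)
a*t = 22*7 = 154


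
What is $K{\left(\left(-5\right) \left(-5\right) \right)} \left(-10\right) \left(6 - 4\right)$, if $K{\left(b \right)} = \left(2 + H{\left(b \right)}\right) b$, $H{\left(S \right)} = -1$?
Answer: $-500$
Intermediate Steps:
$K{\left(b \right)} = b$ ($K{\left(b \right)} = \left(2 - 1\right) b = 1 b = b$)
$K{\left(\left(-5\right) \left(-5\right) \right)} \left(-10\right) \left(6 - 4\right) = \left(-5\right) \left(-5\right) \left(-10\right) \left(6 - 4\right) = 25 \left(-10\right) 2 = \left(-250\right) 2 = -500$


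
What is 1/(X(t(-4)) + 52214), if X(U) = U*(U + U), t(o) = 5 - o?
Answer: 1/52376 ≈ 1.9093e-5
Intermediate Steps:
X(U) = 2*U² (X(U) = U*(2*U) = 2*U²)
1/(X(t(-4)) + 52214) = 1/(2*(5 - 1*(-4))² + 52214) = 1/(2*(5 + 4)² + 52214) = 1/(2*9² + 52214) = 1/(2*81 + 52214) = 1/(162 + 52214) = 1/52376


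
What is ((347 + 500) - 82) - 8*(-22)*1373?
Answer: 242413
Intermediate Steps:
((347 + 500) - 82) - 8*(-22)*1373 = (847 - 82) + 176*1373 = 765 + 241648 = 242413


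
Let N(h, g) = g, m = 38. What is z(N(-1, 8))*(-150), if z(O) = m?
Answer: -5700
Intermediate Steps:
z(O) = 38
z(N(-1, 8))*(-150) = 38*(-150) = -5700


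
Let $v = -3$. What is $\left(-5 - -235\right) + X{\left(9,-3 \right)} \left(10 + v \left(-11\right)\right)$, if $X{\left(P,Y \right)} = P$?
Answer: $617$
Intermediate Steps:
$\left(-5 - -235\right) + X{\left(9,-3 \right)} \left(10 + v \left(-11\right)\right) = \left(-5 - -235\right) + 9 \left(10 - -33\right) = \left(-5 + 235\right) + 9 \left(10 + 33\right) = 230 + 9 \cdot 43 = 230 + 387 = 617$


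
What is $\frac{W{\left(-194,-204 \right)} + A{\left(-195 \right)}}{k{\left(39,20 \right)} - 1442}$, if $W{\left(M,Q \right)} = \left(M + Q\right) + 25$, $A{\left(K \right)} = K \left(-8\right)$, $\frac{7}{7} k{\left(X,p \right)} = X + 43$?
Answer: $- \frac{1187}{1360} \approx -0.87279$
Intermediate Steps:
$k{\left(X,p \right)} = 43 + X$ ($k{\left(X,p \right)} = X + 43 = 43 + X$)
$A{\left(K \right)} = - 8 K$
$W{\left(M,Q \right)} = 25 + M + Q$
$\frac{W{\left(-194,-204 \right)} + A{\left(-195 \right)}}{k{\left(39,20 \right)} - 1442} = \frac{\left(25 - 194 - 204\right) - -1560}{\left(43 + 39\right) - 1442} = \frac{-373 + 1560}{82 - 1442} = \frac{1187}{-1360} = 1187 \left(- \frac{1}{1360}\right) = - \frac{1187}{1360}$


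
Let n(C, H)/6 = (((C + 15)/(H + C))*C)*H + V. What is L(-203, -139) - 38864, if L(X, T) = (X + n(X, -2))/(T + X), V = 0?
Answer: -2725171393/70110 ≈ -38870.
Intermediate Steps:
n(C, H) = 6*C*H*(15 + C)/(C + H) (n(C, H) = 6*((((C + 15)/(H + C))*C)*H + 0) = 6*((((15 + C)/(C + H))*C)*H + 0) = 6*((C*(15 + C)/(C + H))*H + 0) = 6*(C*H*(15 + C)/(C + H) + 0) = 6*(C*H*(15 + C)/(C + H)) = 6*C*H*(15 + C)/(C + H))
L(X, T) = (X - 12*X*(15 + X)/(-2 + X))/(T + X) (L(X, T) = (X + 6*X*(-2)*(15 + X)/(X - 2))/(T + X) = (X + 6*X*(-2)*(15 + X)/(-2 + X))/(T + X) = (X - 12*X*(15 + X)/(-2 + X))/(T + X))
L(-203, -139) - 38864 = -203*(-182 - 11*(-203))/((-2 - 203)*(-139 - 203)) - 38864 = -203*(-182 + 2233)/(-205*(-342)) - 38864 = -203*(-1/205)*(-1/342)*2051 - 38864 = -416353/70110 - 38864 = -2725171393/70110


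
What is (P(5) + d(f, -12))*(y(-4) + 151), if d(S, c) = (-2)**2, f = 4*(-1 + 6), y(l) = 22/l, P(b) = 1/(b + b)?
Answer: 11931/20 ≈ 596.55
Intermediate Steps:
P(b) = 1/(2*b)
f = 20 (f = 4*5 = 20)
d(S, c) = 4
(P(5) + d(f, -12))*(y(-4) + 151) = ((1/2)/5 + 4)*(22/(-4) + 151) = ((1/2)*(1/5) + 4)*(22*(-1/4) + 151) = (1/10 + 4)*(-11/2 + 151) = (41/10)*(291/2) = 11931/20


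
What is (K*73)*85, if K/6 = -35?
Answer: -1303050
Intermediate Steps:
K = -210 (K = 6*(-35) = -210)
(K*73)*85 = -210*73*85 = -15330*85 = -1303050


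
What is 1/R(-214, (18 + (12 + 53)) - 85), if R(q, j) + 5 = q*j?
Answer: 1/423 ≈ 0.0023641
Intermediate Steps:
R(q, j) = -5 + j*q (R(q, j) = -5 + q*j = -5 + j*q)
1/R(-214, (18 + (12 + 53)) - 85) = 1/(-5 + ((18 + (12 + 53)) - 85)*(-214)) = 1/(-5 + ((18 + 65) - 85)*(-214)) = 1/(-5 + (83 - 85)*(-214)) = 1/(-5 - 2*(-214)) = 1/(-5 + 428) = 1/423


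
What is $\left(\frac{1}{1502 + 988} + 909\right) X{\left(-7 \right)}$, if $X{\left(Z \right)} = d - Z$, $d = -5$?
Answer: $\frac{2263411}{1245} \approx 1818.0$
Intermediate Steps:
$X{\left(Z \right)} = -5 - Z$
$\left(\frac{1}{1502 + 988} + 909\right) X{\left(-7 \right)} = \left(\frac{1}{1502 + 988} + 909\right) \left(-5 - -7\right) = \left(\frac{1}{2490} + 909\right) \left(-5 + 7\right) = \left(\frac{1}{2490} + 909\right) 2 = \frac{2263411}{2490} \cdot 2 = \frac{2263411}{1245}$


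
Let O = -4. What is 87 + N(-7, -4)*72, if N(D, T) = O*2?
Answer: -489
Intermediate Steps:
N(D, T) = -8 (N(D, T) = -4*2 = -8)
87 + N(-7, -4)*72 = 87 - 8*72 = 87 - 576 = -489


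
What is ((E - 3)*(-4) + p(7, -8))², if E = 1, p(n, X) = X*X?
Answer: 5184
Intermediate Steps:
p(n, X) = X²
((E - 3)*(-4) + p(7, -8))² = ((1 - 3)*(-4) + (-8)²)² = (-2*(-4) + 64)² = (8 + 64)² = 72² = 5184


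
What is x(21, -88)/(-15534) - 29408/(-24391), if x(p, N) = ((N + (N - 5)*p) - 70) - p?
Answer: 254412742/189444897 ≈ 1.3429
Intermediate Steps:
x(p, N) = -70 + N - p + p*(-5 + N) (x(p, N) = ((N + (-5 + N)*p) - 70) - p = ((N + p*(-5 + N)) - 70) - p = (-70 + N + p*(-5 + N)) - p = -70 + N - p + p*(-5 + N))
x(21, -88)/(-15534) - 29408/(-24391) = (-70 - 88 - 6*21 - 88*21)/(-15534) - 29408/(-24391) = (-70 - 88 - 126 - 1848)*(-1/15534) - 29408*(-1/24391) = -2132*(-1/15534) + 29408/24391 = 1066/7767 + 29408/24391 = 254412742/189444897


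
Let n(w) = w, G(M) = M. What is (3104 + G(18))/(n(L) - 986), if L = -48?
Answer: -1561/517 ≈ -3.0193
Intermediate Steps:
(3104 + G(18))/(n(L) - 986) = (3104 + 18)/(-48 - 986) = 3122/(-1034) = 3122*(-1/1034) = -1561/517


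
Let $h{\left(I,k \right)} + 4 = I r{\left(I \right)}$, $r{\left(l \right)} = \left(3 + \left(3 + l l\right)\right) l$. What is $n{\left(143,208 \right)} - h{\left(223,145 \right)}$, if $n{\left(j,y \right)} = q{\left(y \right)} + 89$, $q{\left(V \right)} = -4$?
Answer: $-2473271726$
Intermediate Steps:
$r{\left(l \right)} = l \left(6 + l^{2}\right)$ ($r{\left(l \right)} = \left(3 + \left(3 + l^{2}\right)\right) l = \left(6 + l^{2}\right) l = l \left(6 + l^{2}\right)$)
$h{\left(I,k \right)} = -4 + I^{2} \left(6 + I^{2}\right)$ ($h{\left(I,k \right)} = -4 + I I \left(6 + I^{2}\right) = -4 + I^{2} \left(6 + I^{2}\right)$)
$n{\left(j,y \right)} = 85$ ($n{\left(j,y \right)} = -4 + 89 = 85$)
$n{\left(143,208 \right)} - h{\left(223,145 \right)} = 85 - \left(-4 + 223^{2} \left(6 + 223^{2}\right)\right) = 85 - \left(-4 + 49729 \left(6 + 49729\right)\right) = 85 - \left(-4 + 49729 \cdot 49735\right) = 85 - \left(-4 + 2473271815\right) = 85 - 2473271811 = -2473271726$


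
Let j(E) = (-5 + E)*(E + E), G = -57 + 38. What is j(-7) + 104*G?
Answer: -1808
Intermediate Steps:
G = -19
j(E) = 2*E*(-5 + E) (j(E) = (-5 + E)*(2*E) = 2*E*(-5 + E))
j(-7) + 104*G = 2*(-7)*(-5 - 7) + 104*(-19) = 2*(-7)*(-12) - 1976 = 168 - 1976 = -1808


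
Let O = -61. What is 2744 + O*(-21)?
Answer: 4025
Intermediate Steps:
2744 + O*(-21) = 2744 - 61*(-21) = 2744 + 1281 = 4025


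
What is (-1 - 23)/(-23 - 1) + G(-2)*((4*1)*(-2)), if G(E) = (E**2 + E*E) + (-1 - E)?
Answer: -71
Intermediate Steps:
G(E) = -1 - E + 2*E**2 (G(E) = (E**2 + E**2) + (-1 - E) = 2*E**2 + (-1 - E) = -1 - E + 2*E**2)
(-1 - 23)/(-23 - 1) + G(-2)*((4*1)*(-2)) = (-1 - 23)/(-23 - 1) + (-1 - 1*(-2) + 2*(-2)**2)*((4*1)*(-2)) = -24/(-24) + (-1 + 2 + 2*4)*(4*(-2)) = -24*(-1/24) + (-1 + 2 + 8)*(-8) = 1 + 9*(-8) = 1 - 72 = -71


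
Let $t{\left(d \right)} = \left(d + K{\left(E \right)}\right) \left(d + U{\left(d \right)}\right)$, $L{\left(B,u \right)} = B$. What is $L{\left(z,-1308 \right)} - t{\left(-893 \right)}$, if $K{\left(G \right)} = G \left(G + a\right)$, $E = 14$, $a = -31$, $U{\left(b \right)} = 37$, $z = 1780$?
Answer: $-966356$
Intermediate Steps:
$K{\left(G \right)} = G \left(-31 + G\right)$ ($K{\left(G \right)} = G \left(G - 31\right) = G \left(-31 + G\right)$)
$t{\left(d \right)} = \left(-238 + d\right) \left(37 + d\right)$ ($t{\left(d \right)} = \left(d + 14 \left(-31 + 14\right)\right) \left(d + 37\right) = \left(d + 14 \left(-17\right)\right) \left(37 + d\right) = \left(d - 238\right) \left(37 + d\right) = \left(-238 + d\right) \left(37 + d\right)$)
$L{\left(z,-1308 \right)} - t{\left(-893 \right)} = 1780 - \left(-8806 + \left(-893\right)^{2} - -179493\right) = 1780 - \left(-8806 + 797449 + 179493\right) = 1780 - 968136 = -966356$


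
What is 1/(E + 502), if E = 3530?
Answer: 1/4032 ≈ 0.00024802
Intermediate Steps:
1/(E + 502) = 1/(3530 + 502) = 1/4032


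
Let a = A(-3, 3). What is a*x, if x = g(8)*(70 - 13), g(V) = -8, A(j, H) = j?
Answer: 1368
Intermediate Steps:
a = -3
x = -456 (x = -8*(70 - 13) = -8*57 = -456)
a*x = -3*(-456) = 1368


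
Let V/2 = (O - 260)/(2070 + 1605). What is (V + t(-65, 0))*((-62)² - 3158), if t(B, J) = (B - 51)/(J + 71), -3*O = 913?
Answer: -21270284/15975 ≈ -1331.5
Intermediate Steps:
O = -913/3 (O = -⅓*913 = -913/3 ≈ -304.33)
t(B, J) = (-51 + B)/(71 + J)
V = -3386/11025 (V = 2*((-913/3 - 260)/(2070 + 1605)) = 2*(-1693/3/3675) = 2*(-1693/3*1/3675) = 2*(-1693/11025) = -3386/11025 ≈ -0.30712)
(V + t(-65, 0))*((-62)² - 3158) = (-3386/11025 + (-51 - 65)/(71 + 0))*((-62)² - 3158) = (-3386/11025 - 116/71)*(3844 - 3158) = (-3386/11025 + (1/71)*(-116))*686 = (-3386/11025 - 116/71)*686 = -1519306/782775*686 = -21270284/15975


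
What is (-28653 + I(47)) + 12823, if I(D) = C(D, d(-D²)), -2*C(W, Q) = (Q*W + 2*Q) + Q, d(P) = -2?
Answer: -15780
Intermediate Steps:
C(W, Q) = -3*Q/2 - Q*W/2 (C(W, Q) = -((Q*W + 2*Q) + Q)/2 = -((2*Q + Q*W) + Q)/2 = -(3*Q + Q*W)/2 = -3*Q/2 - Q*W/2)
I(D) = 3 + D (I(D) = -½*(-2)*(3 + D) = 3 + D)
(-28653 + I(47)) + 12823 = (-28653 + (3 + 47)) + 12823 = (-28653 + 50) + 12823 = -28603 + 12823 = -15780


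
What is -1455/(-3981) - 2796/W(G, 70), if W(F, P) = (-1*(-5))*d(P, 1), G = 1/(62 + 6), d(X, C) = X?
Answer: -1770271/232225 ≈ -7.6231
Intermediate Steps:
G = 1/68 ≈ 0.014706
W(F, P) = 5*P (W(F, P) = (-1*(-5))*P = 5*P)
-1455/(-3981) - 2796/W(G, 70) = -1455/(-3981) - 2796/(5*70) = -1455*(-1/3981) - 2796/350 = 485/1327 - 2796*1/350 = 485/1327 - 1398/175 = -1770271/232225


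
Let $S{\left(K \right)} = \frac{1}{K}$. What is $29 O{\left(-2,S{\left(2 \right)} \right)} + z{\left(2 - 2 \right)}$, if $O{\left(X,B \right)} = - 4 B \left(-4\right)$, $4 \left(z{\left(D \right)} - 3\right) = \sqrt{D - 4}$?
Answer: $235 + \frac{i}{2} \approx 235.0 + 0.5 i$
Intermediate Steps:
$z{\left(D \right)} = 3 + \frac{\sqrt{-4 + D}}{4}$ ($z{\left(D \right)} = 3 + \frac{\sqrt{D - 4}}{4} = 3 + \frac{\sqrt{-4 + D}}{4}$)
$O{\left(X,B \right)} = 16 B$
$29 O{\left(-2,S{\left(2 \right)} \right)} + z{\left(2 - 2 \right)} = 29 \cdot \frac{16}{2} + \left(3 + \frac{\sqrt{-4 + \left(2 - 2\right)}}{4}\right) = 29 \cdot 16 \cdot \frac{1}{2} + \left(3 + \frac{\sqrt{-4 + 0}}{4}\right) = 29 \cdot 8 + \left(3 + \frac{\sqrt{-4}}{4}\right) = 232 + \left(3 + \frac{2 i}{4}\right) = 232 + \left(3 + \frac{i}{2}\right) = 235 + \frac{i}{2}$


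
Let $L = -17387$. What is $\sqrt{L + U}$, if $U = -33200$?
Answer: $i \sqrt{50587} \approx 224.92 i$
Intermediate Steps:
$\sqrt{L + U} = \sqrt{-17387 - 33200} = \sqrt{-50587} = i \sqrt{50587}$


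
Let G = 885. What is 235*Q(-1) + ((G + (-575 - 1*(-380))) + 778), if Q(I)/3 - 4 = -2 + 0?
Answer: 2878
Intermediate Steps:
Q(I) = 6 (Q(I) = 12 + 3*(-2 + 0) = 12 + 3*(-2) = 12 - 6 = 6)
235*Q(-1) + ((G + (-575 - 1*(-380))) + 778) = 235*6 + ((885 + (-575 - 1*(-380))) + 778) = 1410 + ((885 + (-575 + 380)) + 778) = 1410 + ((885 - 195) + 778) = 1410 + (690 + 778) = 1410 + 1468 = 2878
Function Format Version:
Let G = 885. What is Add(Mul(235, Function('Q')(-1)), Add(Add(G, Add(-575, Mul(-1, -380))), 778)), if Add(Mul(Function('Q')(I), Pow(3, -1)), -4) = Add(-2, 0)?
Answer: 2878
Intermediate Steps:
Function('Q')(I) = 6 (Function('Q')(I) = Add(12, Mul(3, Add(-2, 0))) = Add(12, Mul(3, -2)) = Add(12, -6) = 6)
Add(Mul(235, Function('Q')(-1)), Add(Add(G, Add(-575, Mul(-1, -380))), 778)) = Add(Mul(235, 6), Add(Add(885, Add(-575, Mul(-1, -380))), 778)) = Add(1410, Add(Add(885, Add(-575, 380)), 778)) = Add(1410, Add(Add(885, -195), 778)) = Add(1410, Add(690, 778)) = Add(1410, 1468) = 2878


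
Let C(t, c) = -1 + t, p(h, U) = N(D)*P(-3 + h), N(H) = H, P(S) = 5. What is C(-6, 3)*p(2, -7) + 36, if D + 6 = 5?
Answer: 71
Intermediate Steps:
D = -1 (D = -6 + 5 = -1)
p(h, U) = -5 (p(h, U) = -1*5 = -5)
C(-6, 3)*p(2, -7) + 36 = (-1 - 6)*(-5) + 36 = -7*(-5) + 36 = 35 + 36 = 71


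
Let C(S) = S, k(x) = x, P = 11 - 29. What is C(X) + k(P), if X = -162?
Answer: -180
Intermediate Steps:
P = -18
C(X) + k(P) = -162 - 18 = -180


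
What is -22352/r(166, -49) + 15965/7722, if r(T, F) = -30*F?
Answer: -24855599/1891890 ≈ -13.138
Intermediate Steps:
-22352/r(166, -49) + 15965/7722 = -22352/((-30*(-49))) + 15965/7722 = -22352/1470 + 15965*(1/7722) = -22352*1/1470 + 15965/7722 = -11176/735 + 15965/7722 = -24855599/1891890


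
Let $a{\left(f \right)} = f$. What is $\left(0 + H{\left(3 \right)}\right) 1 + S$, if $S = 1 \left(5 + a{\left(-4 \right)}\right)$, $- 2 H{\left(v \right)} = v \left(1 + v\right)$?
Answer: $-5$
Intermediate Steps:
$H{\left(v \right)} = - \frac{v \left(1 + v\right)}{2}$
$S = 1$ ($S = 1 \left(5 - 4\right) = 1 \cdot 1 = 1$)
$\left(0 + H{\left(3 \right)}\right) 1 + S = \left(0 - \frac{3 \left(1 + 3\right)}{2}\right) 1 + 1 = \left(0 - \frac{3}{2} \cdot 4\right) 1 + 1 = \left(0 - 6\right) 1 + 1 = \left(-6\right) 1 + 1 = -6 + 1 = -5$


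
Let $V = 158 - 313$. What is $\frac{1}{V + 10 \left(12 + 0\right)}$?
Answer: $- \frac{1}{35} \approx -0.028571$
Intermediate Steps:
$V = -155$ ($V = 158 - 313 = -155$)
$\frac{1}{V + 10 \left(12 + 0\right)} = \frac{1}{-155 + 10 \left(12 + 0\right)} = \frac{1}{-155 + 10 \cdot 12} = \frac{1}{-155 + 120} = \frac{1}{-35} = - \frac{1}{35}$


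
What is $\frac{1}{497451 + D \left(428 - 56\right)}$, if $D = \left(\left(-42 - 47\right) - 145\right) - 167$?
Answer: $\frac{1}{348279} \approx 2.8713 \cdot 10^{-6}$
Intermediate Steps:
$D = -401$ ($D = \left(-89 - 145\right) - 167 = -234 - 167 = -401$)
$\frac{1}{497451 + D \left(428 - 56\right)} = \frac{1}{497451 - 401 \left(428 - 56\right)} = \frac{1}{497451 - 149172} = \frac{1}{348279}$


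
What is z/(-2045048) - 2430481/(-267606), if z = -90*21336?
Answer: 685539756691/68408389386 ≈ 10.021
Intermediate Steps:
z = -1920240
z/(-2045048) - 2430481/(-267606) = -1920240/(-2045048) - 2430481/(-267606) = -1920240*(-1/2045048) - 2430481*(-1/267606) = 240030/255631 + 2430481/267606 = 685539756691/68408389386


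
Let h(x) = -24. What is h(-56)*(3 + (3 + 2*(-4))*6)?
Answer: 648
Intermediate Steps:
h(-56)*(3 + (3 + 2*(-4))*6) = -24*(3 + (3 + 2*(-4))*6) = -24*(3 + (3 - 8)*6) = -24*(3 - 5*6) = -24*(3 - 30) = -24*(-27) = 648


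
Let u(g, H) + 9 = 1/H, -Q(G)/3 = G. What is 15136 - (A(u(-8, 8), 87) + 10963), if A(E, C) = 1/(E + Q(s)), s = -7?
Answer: 404773/97 ≈ 4172.9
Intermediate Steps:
Q(G) = -3*G
u(g, H) = -9 + 1/H
A(E, C) = 1/(21 + E) (A(E, C) = 1/(E - 3*(-7)) = 1/(E + 21) = 1/(21 + E))
15136 - (A(u(-8, 8), 87) + 10963) = 15136 - (1/(21 + (-9 + 1/8)) + 10963) = 15136 - (1/(21 + (-9 + ⅛)) + 10963) = 15136 - (1/(21 - 71/8) + 10963) = 15136 - (1/(97/8) + 10963) = 15136 - (8/97 + 10963) = 15136 - 1*1063419/97 = 15136 - 1063419/97 = 404773/97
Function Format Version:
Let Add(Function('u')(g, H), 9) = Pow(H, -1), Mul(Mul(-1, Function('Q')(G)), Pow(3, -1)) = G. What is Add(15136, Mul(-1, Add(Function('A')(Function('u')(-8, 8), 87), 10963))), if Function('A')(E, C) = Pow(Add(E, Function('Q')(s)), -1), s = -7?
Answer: Rational(404773, 97) ≈ 4172.9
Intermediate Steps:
Function('Q')(G) = Mul(-3, G)
Function('u')(g, H) = Add(-9, Pow(H, -1))
Function('A')(E, C) = Pow(Add(21, E), -1) (Function('A')(E, C) = Pow(Add(E, Mul(-3, -7)), -1) = Pow(Add(E, 21), -1) = Pow(Add(21, E), -1))
Add(15136, Mul(-1, Add(Function('A')(Function('u')(-8, 8), 87), 10963))) = Add(15136, Mul(-1, Add(Pow(Add(21, Add(-9, Pow(8, -1))), -1), 10963))) = Add(15136, Mul(-1, Add(Pow(Add(21, Add(-9, Rational(1, 8))), -1), 10963))) = Add(15136, Mul(-1, Add(Pow(Add(21, Rational(-71, 8)), -1), 10963))) = Add(15136, Mul(-1, Add(Pow(Rational(97, 8), -1), 10963))) = Add(15136, Mul(-1, Add(Rational(8, 97), 10963))) = Add(15136, Mul(-1, Rational(1063419, 97))) = Add(15136, Rational(-1063419, 97)) = Rational(404773, 97)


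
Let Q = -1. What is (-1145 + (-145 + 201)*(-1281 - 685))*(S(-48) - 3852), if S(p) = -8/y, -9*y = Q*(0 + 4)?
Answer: 430502670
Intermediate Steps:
y = 4/9 (y = -(-1)*(0 + 4)/9 = -(-1)*4/9 = -⅑*(-4) = 4/9 ≈ 0.44444)
S(p) = -18 (S(p) = -8/4/9 = -8*9/4 = -18)
(-1145 + (-145 + 201)*(-1281 - 685))*(S(-48) - 3852) = (-1145 + (-145 + 201)*(-1281 - 685))*(-18 - 3852) = (-1145 + 56*(-1966))*(-3870) = (-1145 - 110096)*(-3870) = -111241*(-3870) = 430502670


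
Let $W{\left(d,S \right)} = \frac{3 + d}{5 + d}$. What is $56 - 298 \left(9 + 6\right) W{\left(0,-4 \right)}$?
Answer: $-2626$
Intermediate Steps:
$W{\left(d,S \right)} = \frac{3 + d}{5 + d}$
$56 - 298 \left(9 + 6\right) W{\left(0,-4 \right)} = 56 - 298 \left(9 + 6\right) \frac{3 + 0}{5 + 0} = 56 - 298 \cdot 15 \cdot \frac{1}{5} \cdot 3 = 56 - 298 \cdot 15 \cdot \frac{3}{5} = 56 - 2682 = -2626$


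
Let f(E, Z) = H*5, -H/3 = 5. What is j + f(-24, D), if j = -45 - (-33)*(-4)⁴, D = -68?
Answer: 8328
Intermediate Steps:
H = -15 (H = -3*5 = -15)
f(E, Z) = -75 (f(E, Z) = -15*5 = -75)
j = 8403 (j = -45 - (-33)*256 = -45 - 33*(-256) = -45 + 8448 = 8403)
j + f(-24, D) = 8403 - 75 = 8328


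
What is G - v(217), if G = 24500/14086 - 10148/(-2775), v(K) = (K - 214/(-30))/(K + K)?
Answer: 6898626461/1413706175 ≈ 4.8798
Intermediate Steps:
v(K) = (107/15 + K)/(2*K) (v(K) = (K - 214*(-1/30))/((2*K)) = (K + 107/15)*(1/(2*K)) = (107/15 + K)*(1/(2*K)) = (107/15 + K)/(2*K))
G = 105466114/19544325 (G = 24500*(1/14086) - 10148*(-1/2775) = 12250/7043 + 10148/2775 = 105466114/19544325 ≈ 5.3963)
G - v(217) = 105466114/19544325 - (107 + 15*217)/(30*217) = 105466114/19544325 - (107 + 3255)/(30*217) = 105466114/19544325 - 3362/(30*217) = 105466114/19544325 - 1*1681/3255 = 105466114/19544325 - 1681/3255 = 6898626461/1413706175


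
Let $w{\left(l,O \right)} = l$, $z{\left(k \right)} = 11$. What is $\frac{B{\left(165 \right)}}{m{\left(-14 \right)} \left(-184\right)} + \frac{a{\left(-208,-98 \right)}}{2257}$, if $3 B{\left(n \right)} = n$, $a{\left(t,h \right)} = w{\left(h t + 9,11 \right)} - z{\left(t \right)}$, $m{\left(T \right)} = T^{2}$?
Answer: $\frac{734932313}{81396448} \approx 9.0291$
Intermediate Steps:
$a{\left(t,h \right)} = -2 + h t$ ($a{\left(t,h \right)} = \left(h t + 9\right) - 11 = \left(9 + h t\right) - 11 = -2 + h t$)
$B{\left(n \right)} = \frac{n}{3}$
$\frac{B{\left(165 \right)}}{m{\left(-14 \right)} \left(-184\right)} + \frac{a{\left(-208,-98 \right)}}{2257} = \frac{\frac{1}{3} \cdot 165}{\left(-14\right)^{2} \left(-184\right)} + \frac{-2 - -20384}{2257} = \frac{55}{196 \left(-184\right)} + \left(-2 + 20384\right) \frac{1}{2257} = \frac{55}{-36064} + 20382 \cdot \frac{1}{2257} = 55 \left(- \frac{1}{36064}\right) + \frac{20382}{2257} = - \frac{55}{36064} + \frac{20382}{2257} = \frac{734932313}{81396448}$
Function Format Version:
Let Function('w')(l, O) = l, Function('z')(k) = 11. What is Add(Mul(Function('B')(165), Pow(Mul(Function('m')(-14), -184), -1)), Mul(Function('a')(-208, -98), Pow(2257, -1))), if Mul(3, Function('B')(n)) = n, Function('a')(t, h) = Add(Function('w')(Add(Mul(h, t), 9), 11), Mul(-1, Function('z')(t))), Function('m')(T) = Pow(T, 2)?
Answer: Rational(734932313, 81396448) ≈ 9.0291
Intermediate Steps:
Function('a')(t, h) = Add(-2, Mul(h, t)) (Function('a')(t, h) = Add(Add(Mul(h, t), 9), Mul(-1, 11)) = Add(Add(9, Mul(h, t)), -11) = Add(-2, Mul(h, t)))
Function('B')(n) = Mul(Rational(1, 3), n)
Add(Mul(Function('B')(165), Pow(Mul(Function('m')(-14), -184), -1)), Mul(Function('a')(-208, -98), Pow(2257, -1))) = Add(Mul(Mul(Rational(1, 3), 165), Pow(Mul(Pow(-14, 2), -184), -1)), Mul(Add(-2, Mul(-98, -208)), Pow(2257, -1))) = Add(Mul(55, Pow(Mul(196, -184), -1)), Mul(Add(-2, 20384), Rational(1, 2257))) = Add(Mul(55, Pow(-36064, -1)), Mul(20382, Rational(1, 2257))) = Add(Mul(55, Rational(-1, 36064)), Rational(20382, 2257)) = Add(Rational(-55, 36064), Rational(20382, 2257)) = Rational(734932313, 81396448)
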